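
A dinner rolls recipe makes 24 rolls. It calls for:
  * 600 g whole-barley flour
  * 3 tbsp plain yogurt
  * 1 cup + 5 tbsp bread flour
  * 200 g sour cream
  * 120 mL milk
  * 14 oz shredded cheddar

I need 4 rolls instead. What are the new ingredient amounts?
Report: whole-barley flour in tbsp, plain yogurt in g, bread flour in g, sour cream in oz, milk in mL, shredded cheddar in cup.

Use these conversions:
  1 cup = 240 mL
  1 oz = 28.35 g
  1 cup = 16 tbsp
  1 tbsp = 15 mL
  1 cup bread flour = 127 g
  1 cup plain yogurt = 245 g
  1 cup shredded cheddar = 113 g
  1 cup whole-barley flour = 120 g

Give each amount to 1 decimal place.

whole-barley flour: 13.3 tbsp; plain yogurt: 7.7 g; bread flour: 27.8 g; sour cream: 1.2 oz; milk: 20.0 mL; shredded cheddar: 0.6 cup

Scaling factor: 4/24 = 1/6.
whole-barley flour: 600 g × 1/6 ÷ 120 g/cup × 16 tbsp/cup ≈ 13.3 tbsp
plain yogurt: 3 tbsp × 1/6 ÷ 16 tbsp/cup × 245 g/cup ≈ 7.7 g
bread flour: (1 cup + 5 tbsp = 1.3125 cup) × 1/6 × 127 g/cup ≈ 27.8 g
sour cream: 200 g × 1/6 ÷ 28.35 g/oz ≈ 1.2 oz
milk: 120 mL × 1/6 = 20.0 mL
shredded cheddar: 14 oz × 1/6 × 28.35 g/oz ÷ 113 g/cup ≈ 0.6 cup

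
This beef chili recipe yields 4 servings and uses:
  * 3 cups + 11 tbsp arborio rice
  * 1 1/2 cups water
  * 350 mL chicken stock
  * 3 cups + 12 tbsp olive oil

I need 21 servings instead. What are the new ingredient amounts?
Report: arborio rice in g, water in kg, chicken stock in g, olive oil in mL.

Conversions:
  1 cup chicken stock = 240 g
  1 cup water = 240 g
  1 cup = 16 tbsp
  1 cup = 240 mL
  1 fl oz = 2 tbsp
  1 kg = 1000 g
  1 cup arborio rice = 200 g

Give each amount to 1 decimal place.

Scaling factor: 21/4 = 5.25.
arborio rice: (3 cup + 11 tbsp = 3.6875 cup) × 21/4 × 200 g/cup ≈ 3871.9 g
water: 1.5 cup × 21/4 × 240 g/cup ÷ 1000 g/kg ≈ 1.9 kg
chicken stock: 350 mL × 21/4 ÷ 240 mL/cup × 240 g/cup = 1837.5 g
olive oil: (3 cup + 12 tbsp = 3.75 cup) × 21/4 × 240 mL/cup = 4725.0 mL

arborio rice: 3871.9 g; water: 1.9 kg; chicken stock: 1837.5 g; olive oil: 4725.0 mL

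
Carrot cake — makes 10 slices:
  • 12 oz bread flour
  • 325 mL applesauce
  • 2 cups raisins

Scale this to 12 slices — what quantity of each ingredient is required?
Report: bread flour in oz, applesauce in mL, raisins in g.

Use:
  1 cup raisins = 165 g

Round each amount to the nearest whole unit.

Scaling factor: 12/10 = 6/5 = 1.2.
bread flour: 12 oz × 6/5 ≈ 14 oz
applesauce: 325 mL × 6/5 = 390 mL
raisins: 2 cup × 6/5 × 165 g/cup = 396 g

bread flour: 14 oz; applesauce: 390 mL; raisins: 396 g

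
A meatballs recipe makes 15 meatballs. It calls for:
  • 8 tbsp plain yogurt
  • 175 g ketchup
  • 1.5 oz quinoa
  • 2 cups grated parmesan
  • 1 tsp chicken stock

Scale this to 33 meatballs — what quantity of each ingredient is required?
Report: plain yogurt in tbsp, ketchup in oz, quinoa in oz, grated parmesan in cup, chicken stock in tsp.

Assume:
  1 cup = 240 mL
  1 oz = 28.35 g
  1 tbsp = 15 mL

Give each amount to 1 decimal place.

Scaling factor: 33/15 = 11/5 = 2.2.
plain yogurt: 8 tbsp × 11/5 = 17.6 tbsp
ketchup: 175 g × 11/5 ÷ 28.35 g/oz ≈ 13.6 oz
quinoa: 1.5 oz × 11/5 = 3.3 oz
grated parmesan: 2 cup × 11/5 = 4.4 cup
chicken stock: 1 tsp × 11/5 = 2.2 tsp

plain yogurt: 17.6 tbsp; ketchup: 13.6 oz; quinoa: 3.3 oz; grated parmesan: 4.4 cup; chicken stock: 2.2 tsp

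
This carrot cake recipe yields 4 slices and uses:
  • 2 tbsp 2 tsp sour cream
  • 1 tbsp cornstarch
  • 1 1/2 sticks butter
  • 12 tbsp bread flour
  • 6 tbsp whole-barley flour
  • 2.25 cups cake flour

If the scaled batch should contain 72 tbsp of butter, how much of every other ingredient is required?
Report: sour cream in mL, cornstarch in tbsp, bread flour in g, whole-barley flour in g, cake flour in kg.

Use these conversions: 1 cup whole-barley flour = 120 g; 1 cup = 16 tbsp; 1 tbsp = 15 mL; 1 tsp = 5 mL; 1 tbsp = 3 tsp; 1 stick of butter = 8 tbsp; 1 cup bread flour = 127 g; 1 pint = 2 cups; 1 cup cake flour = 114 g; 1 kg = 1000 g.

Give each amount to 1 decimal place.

The original recipe has 12 tbsp of butter, so the scaling factor is 72 ÷ 12 = 6.
sour cream: (2 tbsp + 2 tsp = 8/3 tbsp) × 6 × 15 mL/tbsp = 240.0 mL
cornstarch: 1 tbsp × 6 = 6.0 tbsp
bread flour: 12 tbsp × 6 ÷ 16 tbsp/cup × 127 g/cup = 571.5 g
whole-barley flour: 6 tbsp × 6 ÷ 16 tbsp/cup × 120 g/cup = 270.0 g
cake flour: 2.25 cup × 6 × 114 g/cup ÷ 1000 g/kg ≈ 1.5 kg

sour cream: 240.0 mL; cornstarch: 6.0 tbsp; bread flour: 571.5 g; whole-barley flour: 270.0 g; cake flour: 1.5 kg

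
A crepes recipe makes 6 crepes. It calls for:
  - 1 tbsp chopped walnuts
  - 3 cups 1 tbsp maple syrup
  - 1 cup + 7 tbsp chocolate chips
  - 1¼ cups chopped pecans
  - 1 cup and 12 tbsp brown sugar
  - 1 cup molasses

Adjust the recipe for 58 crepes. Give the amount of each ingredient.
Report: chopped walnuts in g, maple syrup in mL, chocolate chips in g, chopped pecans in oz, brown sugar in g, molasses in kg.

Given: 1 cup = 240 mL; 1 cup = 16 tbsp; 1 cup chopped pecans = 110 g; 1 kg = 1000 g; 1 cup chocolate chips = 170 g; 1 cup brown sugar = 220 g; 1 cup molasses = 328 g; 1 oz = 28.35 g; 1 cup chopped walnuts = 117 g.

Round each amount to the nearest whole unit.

Scaling factor: 58/6 = 29/3.
chopped walnuts: 1 tbsp × 29/3 ÷ 16 tbsp/cup × 117 g/cup ≈ 71 g
maple syrup: (3 cup + 1 tbsp = 3.0625 cup) × 29/3 × 240 mL/cup = 7105 mL
chocolate chips: (1 cup + 7 tbsp = 1.4375 cup) × 29/3 × 170 g/cup ≈ 2362 g
chopped pecans: 1.25 cup × 29/3 × 110 g/cup ÷ 28.35 g/oz ≈ 47 oz
brown sugar: (1 cup + 12 tbsp = 1.75 cup) × 29/3 × 220 g/cup ≈ 3722 g
molasses: 1 cup × 29/3 × 328 g/cup ÷ 1000 g/kg ≈ 3 kg

chopped walnuts: 71 g; maple syrup: 7105 mL; chocolate chips: 2362 g; chopped pecans: 47 oz; brown sugar: 3722 g; molasses: 3 kg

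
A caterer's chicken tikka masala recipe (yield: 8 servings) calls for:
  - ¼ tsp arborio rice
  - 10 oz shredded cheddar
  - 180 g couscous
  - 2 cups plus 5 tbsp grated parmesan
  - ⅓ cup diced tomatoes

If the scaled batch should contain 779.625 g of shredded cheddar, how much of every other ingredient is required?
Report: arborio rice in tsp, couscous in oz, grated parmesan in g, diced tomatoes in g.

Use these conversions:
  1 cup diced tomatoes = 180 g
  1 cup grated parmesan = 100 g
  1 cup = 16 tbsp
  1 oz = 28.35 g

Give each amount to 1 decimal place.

The original recipe has 283.5 g of shredded cheddar, so the scaling factor is 779.625 ÷ 283.5 = 11/4 = 2.75.
arborio rice: 0.25 tsp × 11/4 ≈ 0.7 tsp
couscous: 180 g × 11/4 ÷ 28.35 g/oz ≈ 17.5 oz
grated parmesan: (2 cup + 5 tbsp = 2.3125 cup) × 11/4 × 100 g/cup ≈ 635.9 g
diced tomatoes: 1/3 cup × 11/4 × 180 g/cup = 165.0 g

arborio rice: 0.7 tsp; couscous: 17.5 oz; grated parmesan: 635.9 g; diced tomatoes: 165.0 g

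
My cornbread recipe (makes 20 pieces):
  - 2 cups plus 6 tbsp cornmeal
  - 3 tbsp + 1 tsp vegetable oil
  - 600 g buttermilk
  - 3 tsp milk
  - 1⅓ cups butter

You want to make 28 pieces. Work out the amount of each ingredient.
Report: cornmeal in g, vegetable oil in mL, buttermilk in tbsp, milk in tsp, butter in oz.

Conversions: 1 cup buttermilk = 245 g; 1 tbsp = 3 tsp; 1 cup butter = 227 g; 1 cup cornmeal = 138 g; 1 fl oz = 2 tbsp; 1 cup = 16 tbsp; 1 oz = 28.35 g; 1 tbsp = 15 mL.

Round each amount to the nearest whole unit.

cornmeal: 459 g; vegetable oil: 70 mL; buttermilk: 55 tbsp; milk: 4 tsp; butter: 15 oz

Scaling factor: 28/20 = 7/5 = 1.4.
cornmeal: (2 cup + 6 tbsp = 2.375 cup) × 7/5 × 138 g/cup ≈ 459 g
vegetable oil: (3 tbsp + 1 tsp = 10/3 tbsp) × 7/5 × 15 mL/tbsp = 70 mL
buttermilk: 600 g × 7/5 ÷ 245 g/cup × 16 tbsp/cup ≈ 55 tbsp
milk: 3 tsp × 7/5 ≈ 4 tsp
butter: 4/3 cup × 7/5 × 227 g/cup ÷ 28.35 g/oz ≈ 15 oz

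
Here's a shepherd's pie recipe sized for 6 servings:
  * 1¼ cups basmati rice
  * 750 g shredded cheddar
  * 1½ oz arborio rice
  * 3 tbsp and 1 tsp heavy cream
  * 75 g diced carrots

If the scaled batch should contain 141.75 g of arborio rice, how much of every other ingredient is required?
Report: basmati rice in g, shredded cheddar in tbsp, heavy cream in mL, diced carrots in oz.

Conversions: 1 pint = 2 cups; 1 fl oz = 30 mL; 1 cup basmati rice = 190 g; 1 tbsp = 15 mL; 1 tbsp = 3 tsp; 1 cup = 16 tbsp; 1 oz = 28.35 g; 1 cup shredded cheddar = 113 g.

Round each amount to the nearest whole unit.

The original recipe has 42.525 g of arborio rice, so the scaling factor is 141.75 ÷ 42.525 = 10/3.
basmati rice: 1.25 cup × 10/3 × 190 g/cup ≈ 792 g
shredded cheddar: 750 g × 10/3 ÷ 113 g/cup × 16 tbsp/cup ≈ 354 tbsp
heavy cream: (3 tbsp + 1 tsp = 10/3 tbsp) × 10/3 × 15 mL/tbsp ≈ 167 mL
diced carrots: 75 g × 10/3 ÷ 28.35 g/oz ≈ 9 oz

basmati rice: 792 g; shredded cheddar: 354 tbsp; heavy cream: 167 mL; diced carrots: 9 oz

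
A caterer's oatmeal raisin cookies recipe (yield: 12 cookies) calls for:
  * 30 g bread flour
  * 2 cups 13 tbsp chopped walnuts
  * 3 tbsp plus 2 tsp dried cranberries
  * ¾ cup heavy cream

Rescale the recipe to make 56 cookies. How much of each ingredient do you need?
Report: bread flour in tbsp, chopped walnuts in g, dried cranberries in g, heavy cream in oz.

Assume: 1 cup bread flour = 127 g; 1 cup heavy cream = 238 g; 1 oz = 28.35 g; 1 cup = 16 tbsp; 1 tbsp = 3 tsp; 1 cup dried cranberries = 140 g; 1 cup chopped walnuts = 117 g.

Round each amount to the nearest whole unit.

bread flour: 18 tbsp; chopped walnuts: 1536 g; dried cranberries: 150 g; heavy cream: 29 oz

Scaling factor: 56/12 = 14/3.
bread flour: 30 g × 14/3 ÷ 127 g/cup × 16 tbsp/cup ≈ 18 tbsp
chopped walnuts: (2 cup + 13 tbsp = 2.8125 cup) × 14/3 × 117 g/cup ≈ 1536 g
dried cranberries: (3 tbsp + 2 tsp = 11/3 tbsp) × 14/3 ÷ 16 tbsp/cup × 140 g/cup ≈ 150 g
heavy cream: 0.75 cup × 14/3 × 238 g/cup ÷ 28.35 g/oz ≈ 29 oz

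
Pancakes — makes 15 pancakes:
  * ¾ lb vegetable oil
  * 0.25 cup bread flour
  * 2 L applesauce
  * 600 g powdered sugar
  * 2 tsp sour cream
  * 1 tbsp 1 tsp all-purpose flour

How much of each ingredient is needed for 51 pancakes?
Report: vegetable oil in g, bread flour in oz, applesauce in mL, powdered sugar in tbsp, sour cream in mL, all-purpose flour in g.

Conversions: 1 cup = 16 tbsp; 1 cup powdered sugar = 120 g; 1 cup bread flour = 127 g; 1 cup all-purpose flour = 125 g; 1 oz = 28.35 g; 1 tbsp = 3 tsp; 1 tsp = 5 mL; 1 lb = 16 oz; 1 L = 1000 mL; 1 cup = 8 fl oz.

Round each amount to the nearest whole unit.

Scaling factor: 51/15 = 17/5 = 3.4.
vegetable oil: 0.75 lb × 17/5 × 16 oz/lb × 28.35 g/oz ≈ 1157 g
bread flour: 0.25 cup × 17/5 × 127 g/cup ÷ 28.35 g/oz ≈ 4 oz
applesauce: 2 L × 17/5 × 1000 mL/L = 6800 mL
powdered sugar: 600 g × 17/5 ÷ 120 g/cup × 16 tbsp/cup = 272 tbsp
sour cream: 2 tsp × 17/5 × 5 mL/tsp = 34 mL
all-purpose flour: (1 tbsp + 1 tsp = 4/3 tbsp) × 17/5 ÷ 16 tbsp/cup × 125 g/cup ≈ 35 g

vegetable oil: 1157 g; bread flour: 4 oz; applesauce: 6800 mL; powdered sugar: 272 tbsp; sour cream: 34 mL; all-purpose flour: 35 g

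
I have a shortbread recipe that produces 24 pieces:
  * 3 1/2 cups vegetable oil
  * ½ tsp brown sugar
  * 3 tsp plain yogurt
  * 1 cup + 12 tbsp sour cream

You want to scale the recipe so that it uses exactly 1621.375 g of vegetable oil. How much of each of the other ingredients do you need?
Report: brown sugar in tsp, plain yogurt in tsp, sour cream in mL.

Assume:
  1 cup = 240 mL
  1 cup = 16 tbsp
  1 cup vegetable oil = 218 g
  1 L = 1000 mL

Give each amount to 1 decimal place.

The original recipe has 763 g of vegetable oil, so the scaling factor is 1621.375 ÷ 763 = 17/8 = 2.125.
brown sugar: 0.5 tsp × 17/8 ≈ 1.1 tsp
plain yogurt: 3 tsp × 17/8 ≈ 6.4 tsp
sour cream: (1 cup + 12 tbsp = 1.75 cup) × 17/8 × 240 mL/cup = 892.5 mL

brown sugar: 1.1 tsp; plain yogurt: 6.4 tsp; sour cream: 892.5 mL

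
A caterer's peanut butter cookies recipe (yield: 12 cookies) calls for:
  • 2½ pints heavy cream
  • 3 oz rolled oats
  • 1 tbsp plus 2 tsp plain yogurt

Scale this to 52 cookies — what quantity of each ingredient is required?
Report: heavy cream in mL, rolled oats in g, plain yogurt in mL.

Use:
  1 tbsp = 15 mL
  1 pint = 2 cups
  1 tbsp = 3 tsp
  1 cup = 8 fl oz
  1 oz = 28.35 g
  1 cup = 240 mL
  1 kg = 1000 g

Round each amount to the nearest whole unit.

Scaling factor: 52/12 = 13/3.
heavy cream: 2.5 pint × 13/3 × 2 cup/pint × 240 mL/cup = 5200 mL
rolled oats: 3 oz × 13/3 × 28.35 g/oz ≈ 369 g
plain yogurt: (1 tbsp + 2 tsp = 5/3 tbsp) × 13/3 × 15 mL/tbsp ≈ 108 mL

heavy cream: 5200 mL; rolled oats: 369 g; plain yogurt: 108 mL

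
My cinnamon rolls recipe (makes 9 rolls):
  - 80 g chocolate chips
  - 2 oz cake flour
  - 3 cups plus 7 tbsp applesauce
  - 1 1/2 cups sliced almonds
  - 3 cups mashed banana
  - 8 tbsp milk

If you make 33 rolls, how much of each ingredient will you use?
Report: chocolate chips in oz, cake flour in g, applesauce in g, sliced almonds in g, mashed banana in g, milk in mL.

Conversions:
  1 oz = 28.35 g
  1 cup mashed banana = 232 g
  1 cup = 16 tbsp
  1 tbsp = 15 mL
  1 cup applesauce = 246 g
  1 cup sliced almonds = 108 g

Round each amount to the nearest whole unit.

chocolate chips: 10 oz; cake flour: 208 g; applesauce: 3101 g; sliced almonds: 594 g; mashed banana: 2552 g; milk: 440 mL

Scaling factor: 33/9 = 11/3.
chocolate chips: 80 g × 11/3 ÷ 28.35 g/oz ≈ 10 oz
cake flour: 2 oz × 11/3 × 28.35 g/oz ≈ 208 g
applesauce: (3 cup + 7 tbsp = 3.4375 cup) × 11/3 × 246 g/cup ≈ 3101 g
sliced almonds: 1.5 cup × 11/3 × 108 g/cup = 594 g
mashed banana: 3 cup × 11/3 × 232 g/cup = 2552 g
milk: 8 tbsp × 11/3 × 15 mL/tbsp = 440 mL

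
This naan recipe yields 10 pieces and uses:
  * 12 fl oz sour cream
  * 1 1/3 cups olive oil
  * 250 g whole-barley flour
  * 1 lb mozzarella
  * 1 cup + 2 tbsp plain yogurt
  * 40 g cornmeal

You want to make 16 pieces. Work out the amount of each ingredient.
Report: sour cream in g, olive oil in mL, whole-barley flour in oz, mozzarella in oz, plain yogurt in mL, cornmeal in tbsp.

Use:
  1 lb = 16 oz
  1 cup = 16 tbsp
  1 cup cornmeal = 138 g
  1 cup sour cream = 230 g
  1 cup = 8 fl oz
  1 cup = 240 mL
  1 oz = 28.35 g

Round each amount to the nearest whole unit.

Scaling factor: 16/10 = 8/5 = 1.6.
sour cream: 12 fl oz × 8/5 ÷ 8 fl oz/cup × 230 g/cup = 552 g
olive oil: 4/3 cup × 8/5 × 240 mL/cup = 512 mL
whole-barley flour: 250 g × 8/5 ÷ 28.35 g/oz ≈ 14 oz
mozzarella: 1 lb × 8/5 × 16 oz/lb ≈ 26 oz
plain yogurt: (1 cup + 2 tbsp = 1.125 cup) × 8/5 × 240 mL/cup = 432 mL
cornmeal: 40 g × 8/5 ÷ 138 g/cup × 16 tbsp/cup ≈ 7 tbsp

sour cream: 552 g; olive oil: 512 mL; whole-barley flour: 14 oz; mozzarella: 26 oz; plain yogurt: 432 mL; cornmeal: 7 tbsp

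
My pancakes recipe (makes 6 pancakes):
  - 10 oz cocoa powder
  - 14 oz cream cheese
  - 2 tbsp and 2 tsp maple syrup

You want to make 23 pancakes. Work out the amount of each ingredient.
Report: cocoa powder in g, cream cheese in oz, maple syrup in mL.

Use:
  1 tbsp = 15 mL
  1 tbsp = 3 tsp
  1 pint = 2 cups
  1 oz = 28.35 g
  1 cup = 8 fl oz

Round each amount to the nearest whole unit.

cocoa powder: 1087 g; cream cheese: 54 oz; maple syrup: 153 mL

Scaling factor: 23/6.
cocoa powder: 10 oz × 23/6 × 28.35 g/oz ≈ 1087 g
cream cheese: 14 oz × 23/6 ≈ 54 oz
maple syrup: (2 tbsp + 2 tsp = 8/3 tbsp) × 23/6 × 15 mL/tbsp ≈ 153 mL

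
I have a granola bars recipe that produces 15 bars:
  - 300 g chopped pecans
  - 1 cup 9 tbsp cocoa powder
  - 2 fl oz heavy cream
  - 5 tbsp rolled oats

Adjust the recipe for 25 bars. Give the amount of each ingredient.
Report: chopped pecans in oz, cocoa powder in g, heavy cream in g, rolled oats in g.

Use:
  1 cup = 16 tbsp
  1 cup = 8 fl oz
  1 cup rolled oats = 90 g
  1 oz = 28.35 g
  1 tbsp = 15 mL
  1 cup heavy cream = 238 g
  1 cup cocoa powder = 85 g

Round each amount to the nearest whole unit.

Scaling factor: 25/15 = 5/3.
chopped pecans: 300 g × 5/3 ÷ 28.35 g/oz ≈ 18 oz
cocoa powder: (1 cup + 9 tbsp = 1.5625 cup) × 5/3 × 85 g/cup ≈ 221 g
heavy cream: 2 fl oz × 5/3 ÷ 8 fl oz/cup × 238 g/cup ≈ 99 g
rolled oats: 5 tbsp × 5/3 ÷ 16 tbsp/cup × 90 g/cup ≈ 47 g

chopped pecans: 18 oz; cocoa powder: 221 g; heavy cream: 99 g; rolled oats: 47 g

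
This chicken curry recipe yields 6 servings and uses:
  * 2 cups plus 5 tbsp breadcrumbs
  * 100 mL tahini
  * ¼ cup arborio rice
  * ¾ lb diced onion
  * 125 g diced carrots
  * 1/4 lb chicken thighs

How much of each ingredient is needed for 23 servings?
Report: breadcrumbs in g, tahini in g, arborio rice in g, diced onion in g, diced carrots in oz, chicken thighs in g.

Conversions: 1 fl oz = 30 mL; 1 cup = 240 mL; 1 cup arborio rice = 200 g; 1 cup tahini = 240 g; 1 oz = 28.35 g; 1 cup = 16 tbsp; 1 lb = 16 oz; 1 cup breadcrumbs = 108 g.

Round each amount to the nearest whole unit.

breadcrumbs: 957 g; tahini: 383 g; arborio rice: 192 g; diced onion: 1304 g; diced carrots: 17 oz; chicken thighs: 435 g

Scaling factor: 23/6.
breadcrumbs: (2 cup + 5 tbsp = 2.3125 cup) × 23/6 × 108 g/cup ≈ 957 g
tahini: 100 mL × 23/6 ÷ 240 mL/cup × 240 g/cup ≈ 383 g
arborio rice: 0.25 cup × 23/6 × 200 g/cup ≈ 192 g
diced onion: 0.75 lb × 23/6 × 16 oz/lb × 28.35 g/oz ≈ 1304 g
diced carrots: 125 g × 23/6 ÷ 28.35 g/oz ≈ 17 oz
chicken thighs: 0.25 lb × 23/6 × 16 oz/lb × 28.35 g/oz ≈ 435 g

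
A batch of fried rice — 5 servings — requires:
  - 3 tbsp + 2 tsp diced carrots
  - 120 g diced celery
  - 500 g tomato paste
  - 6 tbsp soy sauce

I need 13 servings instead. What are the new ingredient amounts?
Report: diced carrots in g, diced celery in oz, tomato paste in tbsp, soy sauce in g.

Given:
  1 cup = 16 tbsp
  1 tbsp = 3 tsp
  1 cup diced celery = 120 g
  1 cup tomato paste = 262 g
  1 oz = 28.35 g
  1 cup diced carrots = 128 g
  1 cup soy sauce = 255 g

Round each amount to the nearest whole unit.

diced carrots: 76 g; diced celery: 11 oz; tomato paste: 79 tbsp; soy sauce: 249 g

Scaling factor: 13/5 = 2.6.
diced carrots: (3 tbsp + 2 tsp = 11/3 tbsp) × 13/5 ÷ 16 tbsp/cup × 128 g/cup ≈ 76 g
diced celery: 120 g × 13/5 ÷ 28.35 g/oz ≈ 11 oz
tomato paste: 500 g × 13/5 ÷ 262 g/cup × 16 tbsp/cup ≈ 79 tbsp
soy sauce: 6 tbsp × 13/5 ÷ 16 tbsp/cup × 255 g/cup ≈ 249 g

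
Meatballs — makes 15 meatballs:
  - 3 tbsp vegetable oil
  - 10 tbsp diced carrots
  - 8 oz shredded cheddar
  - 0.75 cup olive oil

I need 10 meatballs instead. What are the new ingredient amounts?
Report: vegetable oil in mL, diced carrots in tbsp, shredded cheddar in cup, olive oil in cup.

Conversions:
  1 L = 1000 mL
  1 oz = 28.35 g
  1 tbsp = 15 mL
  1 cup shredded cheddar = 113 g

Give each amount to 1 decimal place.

Scaling factor: 10/15 = 2/3.
vegetable oil: 3 tbsp × 2/3 × 15 mL/tbsp = 30.0 mL
diced carrots: 10 tbsp × 2/3 ≈ 6.7 tbsp
shredded cheddar: 8 oz × 2/3 × 28.35 g/oz ÷ 113 g/cup ≈ 1.3 cup
olive oil: 0.75 cup × 2/3 = 0.5 cup

vegetable oil: 30.0 mL; diced carrots: 6.7 tbsp; shredded cheddar: 1.3 cup; olive oil: 0.5 cup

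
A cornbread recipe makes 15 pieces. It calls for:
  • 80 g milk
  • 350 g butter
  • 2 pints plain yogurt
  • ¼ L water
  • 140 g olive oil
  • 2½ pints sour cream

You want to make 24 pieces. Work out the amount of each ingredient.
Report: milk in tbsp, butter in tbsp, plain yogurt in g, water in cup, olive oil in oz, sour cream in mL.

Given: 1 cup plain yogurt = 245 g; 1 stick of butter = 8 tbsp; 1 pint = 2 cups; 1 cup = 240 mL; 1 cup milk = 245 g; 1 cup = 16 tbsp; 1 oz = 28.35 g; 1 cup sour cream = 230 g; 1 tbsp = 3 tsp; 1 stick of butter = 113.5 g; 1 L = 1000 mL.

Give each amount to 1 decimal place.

milk: 8.4 tbsp; butter: 39.5 tbsp; plain yogurt: 1568.0 g; water: 1.7 cup; olive oil: 7.9 oz; sour cream: 1920.0 mL

Scaling factor: 24/15 = 8/5 = 1.6.
milk: 80 g × 8/5 ÷ 245 g/cup × 16 tbsp/cup ≈ 8.4 tbsp
butter: 350 g × 8/5 ÷ 113.5 g/stick × 8 tbsp/stick ≈ 39.5 tbsp
plain yogurt: 2 pint × 8/5 × 2 cup/pint × 245 g/cup = 1568.0 g
water: 0.25 L × 8/5 × 1000 mL/L ÷ 240 mL/cup ≈ 1.7 cup
olive oil: 140 g × 8/5 ÷ 28.35 g/oz ≈ 7.9 oz
sour cream: 2.5 pint × 8/5 × 2 cup/pint × 240 mL/cup = 1920.0 mL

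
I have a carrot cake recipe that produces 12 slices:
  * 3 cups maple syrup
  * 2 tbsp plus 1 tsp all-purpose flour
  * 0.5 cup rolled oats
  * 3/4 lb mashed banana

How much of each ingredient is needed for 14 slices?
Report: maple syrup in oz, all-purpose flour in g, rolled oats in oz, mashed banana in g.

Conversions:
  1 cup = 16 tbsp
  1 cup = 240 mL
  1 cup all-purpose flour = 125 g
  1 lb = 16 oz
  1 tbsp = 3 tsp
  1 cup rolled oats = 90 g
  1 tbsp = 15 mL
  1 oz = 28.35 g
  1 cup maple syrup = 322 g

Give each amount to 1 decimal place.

maple syrup: 39.8 oz; all-purpose flour: 21.3 g; rolled oats: 1.9 oz; mashed banana: 396.9 g

Scaling factor: 14/12 = 7/6.
maple syrup: 3 cup × 7/6 × 322 g/cup ÷ 28.35 g/oz ≈ 39.8 oz
all-purpose flour: (2 tbsp + 1 tsp = 7/3 tbsp) × 7/6 ÷ 16 tbsp/cup × 125 g/cup ≈ 21.3 g
rolled oats: 0.5 cup × 7/6 × 90 g/cup ÷ 28.35 g/oz ≈ 1.9 oz
mashed banana: 0.75 lb × 7/6 × 16 oz/lb × 28.35 g/oz = 396.9 g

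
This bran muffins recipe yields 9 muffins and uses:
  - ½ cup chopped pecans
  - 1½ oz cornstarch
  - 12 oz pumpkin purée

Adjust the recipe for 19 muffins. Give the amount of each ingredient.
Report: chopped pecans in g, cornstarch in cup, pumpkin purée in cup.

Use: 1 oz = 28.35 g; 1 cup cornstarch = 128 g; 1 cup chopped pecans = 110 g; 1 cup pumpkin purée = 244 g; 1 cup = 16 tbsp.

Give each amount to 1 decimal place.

Scaling factor: 19/9.
chopped pecans: 0.5 cup × 19/9 × 110 g/cup ≈ 116.1 g
cornstarch: 1.5 oz × 19/9 × 28.35 g/oz ÷ 128 g/cup ≈ 0.7 cup
pumpkin purée: 12 oz × 19/9 × 28.35 g/oz ÷ 244 g/cup ≈ 2.9 cup

chopped pecans: 116.1 g; cornstarch: 0.7 cup; pumpkin purée: 2.9 cup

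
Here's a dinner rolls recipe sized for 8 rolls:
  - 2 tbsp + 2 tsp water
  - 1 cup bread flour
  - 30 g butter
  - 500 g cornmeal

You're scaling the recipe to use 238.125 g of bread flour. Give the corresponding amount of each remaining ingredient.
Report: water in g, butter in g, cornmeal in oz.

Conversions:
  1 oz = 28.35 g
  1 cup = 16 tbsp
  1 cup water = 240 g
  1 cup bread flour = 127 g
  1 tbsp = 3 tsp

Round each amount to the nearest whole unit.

The original recipe has 127 g of bread flour, so the scaling factor is 238.125 ÷ 127 = 15/8 = 1.875.
water: (2 tbsp + 2 tsp = 8/3 tbsp) × 15/8 ÷ 16 tbsp/cup × 240 g/cup = 75 g
butter: 30 g × 15/8 ≈ 56 g
cornmeal: 500 g × 15/8 ÷ 28.35 g/oz ≈ 33 oz

water: 75 g; butter: 56 g; cornmeal: 33 oz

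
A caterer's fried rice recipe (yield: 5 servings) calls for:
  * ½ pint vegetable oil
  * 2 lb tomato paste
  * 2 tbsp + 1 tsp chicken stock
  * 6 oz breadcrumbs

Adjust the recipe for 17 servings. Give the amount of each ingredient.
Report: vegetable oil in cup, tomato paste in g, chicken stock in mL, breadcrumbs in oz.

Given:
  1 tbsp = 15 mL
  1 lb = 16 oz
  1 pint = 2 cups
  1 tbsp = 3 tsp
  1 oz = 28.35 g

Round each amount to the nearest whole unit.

vegetable oil: 3 cup; tomato paste: 3084 g; chicken stock: 119 mL; breadcrumbs: 20 oz

Scaling factor: 17/5 = 3.4.
vegetable oil: 0.5 pint × 17/5 × 2 cup/pint ≈ 3 cup
tomato paste: 2 lb × 17/5 × 16 oz/lb × 28.35 g/oz ≈ 3084 g
chicken stock: (2 tbsp + 1 tsp = 7/3 tbsp) × 17/5 × 15 mL/tbsp = 119 mL
breadcrumbs: 6 oz × 17/5 ≈ 20 oz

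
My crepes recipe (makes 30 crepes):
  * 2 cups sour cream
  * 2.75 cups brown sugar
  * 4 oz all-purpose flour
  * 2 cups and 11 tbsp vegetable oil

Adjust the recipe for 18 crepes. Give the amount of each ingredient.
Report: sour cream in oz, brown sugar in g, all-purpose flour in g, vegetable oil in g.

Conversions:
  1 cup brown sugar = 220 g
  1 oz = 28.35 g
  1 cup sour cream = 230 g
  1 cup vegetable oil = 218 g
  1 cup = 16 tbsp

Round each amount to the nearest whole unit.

sour cream: 10 oz; brown sugar: 363 g; all-purpose flour: 68 g; vegetable oil: 352 g

Scaling factor: 18/30 = 3/5 = 0.6.
sour cream: 2 cup × 3/5 × 230 g/cup ÷ 28.35 g/oz ≈ 10 oz
brown sugar: 2.75 cup × 3/5 × 220 g/cup = 363 g
all-purpose flour: 4 oz × 3/5 × 28.35 g/oz ≈ 68 g
vegetable oil: (2 cup + 11 tbsp = 2.6875 cup) × 3/5 × 218 g/cup ≈ 352 g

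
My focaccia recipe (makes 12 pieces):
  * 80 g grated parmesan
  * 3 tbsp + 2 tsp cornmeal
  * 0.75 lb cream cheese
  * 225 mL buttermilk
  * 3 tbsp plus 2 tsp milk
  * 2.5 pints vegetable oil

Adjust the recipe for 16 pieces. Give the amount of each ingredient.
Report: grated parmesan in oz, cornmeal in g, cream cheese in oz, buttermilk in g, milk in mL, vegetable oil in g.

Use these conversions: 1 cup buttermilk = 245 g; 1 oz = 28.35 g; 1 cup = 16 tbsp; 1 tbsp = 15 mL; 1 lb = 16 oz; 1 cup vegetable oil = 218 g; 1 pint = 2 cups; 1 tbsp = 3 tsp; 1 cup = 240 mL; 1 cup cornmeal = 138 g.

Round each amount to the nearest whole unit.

grated parmesan: 4 oz; cornmeal: 42 g; cream cheese: 16 oz; buttermilk: 306 g; milk: 73 mL; vegetable oil: 1453 g

Scaling factor: 16/12 = 4/3.
grated parmesan: 80 g × 4/3 ÷ 28.35 g/oz ≈ 4 oz
cornmeal: (3 tbsp + 2 tsp = 11/3 tbsp) × 4/3 ÷ 16 tbsp/cup × 138 g/cup ≈ 42 g
cream cheese: 0.75 lb × 4/3 × 16 oz/lb = 16 oz
buttermilk: 225 mL × 4/3 ÷ 240 mL/cup × 245 g/cup ≈ 306 g
milk: (3 tbsp + 2 tsp = 11/3 tbsp) × 4/3 × 15 mL/tbsp ≈ 73 mL
vegetable oil: 2.5 pint × 4/3 × 2 cup/pint × 218 g/cup ≈ 1453 g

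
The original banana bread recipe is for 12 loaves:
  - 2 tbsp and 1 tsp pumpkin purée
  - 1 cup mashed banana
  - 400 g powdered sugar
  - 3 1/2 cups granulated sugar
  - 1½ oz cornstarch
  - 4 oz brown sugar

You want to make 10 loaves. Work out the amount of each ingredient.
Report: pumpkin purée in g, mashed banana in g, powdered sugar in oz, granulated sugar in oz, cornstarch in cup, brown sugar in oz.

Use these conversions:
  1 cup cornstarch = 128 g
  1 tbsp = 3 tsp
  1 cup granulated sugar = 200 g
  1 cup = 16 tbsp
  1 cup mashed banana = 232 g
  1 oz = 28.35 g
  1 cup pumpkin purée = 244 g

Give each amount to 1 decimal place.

pumpkin purée: 29.7 g; mashed banana: 193.3 g; powdered sugar: 11.8 oz; granulated sugar: 20.6 oz; cornstarch: 0.3 cup; brown sugar: 3.3 oz

Scaling factor: 10/12 = 5/6.
pumpkin purée: (2 tbsp + 1 tsp = 7/3 tbsp) × 5/6 ÷ 16 tbsp/cup × 244 g/cup ≈ 29.7 g
mashed banana: 1 cup × 5/6 × 232 g/cup ≈ 193.3 g
powdered sugar: 400 g × 5/6 ÷ 28.35 g/oz ≈ 11.8 oz
granulated sugar: 3.5 cup × 5/6 × 200 g/cup ÷ 28.35 g/oz ≈ 20.6 oz
cornstarch: 1.5 oz × 5/6 × 28.35 g/oz ÷ 128 g/cup ≈ 0.3 cup
brown sugar: 4 oz × 5/6 ≈ 3.3 oz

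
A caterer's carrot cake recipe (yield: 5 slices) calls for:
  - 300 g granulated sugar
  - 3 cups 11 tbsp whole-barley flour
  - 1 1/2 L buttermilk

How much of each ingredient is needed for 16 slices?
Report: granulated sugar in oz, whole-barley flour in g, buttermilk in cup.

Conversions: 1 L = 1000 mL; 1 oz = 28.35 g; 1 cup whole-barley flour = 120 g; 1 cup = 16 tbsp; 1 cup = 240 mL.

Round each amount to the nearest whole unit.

granulated sugar: 34 oz; whole-barley flour: 1416 g; buttermilk: 20 cup

Scaling factor: 16/5 = 3.2.
granulated sugar: 300 g × 16/5 ÷ 28.35 g/oz ≈ 34 oz
whole-barley flour: (3 cup + 11 tbsp = 3.6875 cup) × 16/5 × 120 g/cup = 1416 g
buttermilk: 1.5 L × 16/5 × 1000 mL/L ÷ 240 mL/cup = 20 cup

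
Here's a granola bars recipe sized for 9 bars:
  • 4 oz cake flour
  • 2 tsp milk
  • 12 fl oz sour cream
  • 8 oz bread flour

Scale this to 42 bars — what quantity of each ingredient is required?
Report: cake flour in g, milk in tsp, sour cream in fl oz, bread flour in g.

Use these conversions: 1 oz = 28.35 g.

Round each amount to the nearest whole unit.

cake flour: 529 g; milk: 9 tsp; sour cream: 56 fl oz; bread flour: 1058 g

Scaling factor: 42/9 = 14/3.
cake flour: 4 oz × 14/3 × 28.35 g/oz ≈ 529 g
milk: 2 tsp × 14/3 ≈ 9 tsp
sour cream: 12 fl oz × 14/3 = 56 fl oz
bread flour: 8 oz × 14/3 × 28.35 g/oz ≈ 1058 g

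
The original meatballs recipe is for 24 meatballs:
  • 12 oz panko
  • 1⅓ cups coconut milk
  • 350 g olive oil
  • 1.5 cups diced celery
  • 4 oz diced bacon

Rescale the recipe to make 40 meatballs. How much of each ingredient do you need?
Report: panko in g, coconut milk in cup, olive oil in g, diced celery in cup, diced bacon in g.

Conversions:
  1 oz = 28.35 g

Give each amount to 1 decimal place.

Scaling factor: 40/24 = 5/3.
panko: 12 oz × 5/3 × 28.35 g/oz = 567.0 g
coconut milk: 4/3 cup × 5/3 ≈ 2.2 cup
olive oil: 350 g × 5/3 ≈ 583.3 g
diced celery: 1.5 cup × 5/3 = 2.5 cup
diced bacon: 4 oz × 5/3 × 28.35 g/oz = 189.0 g

panko: 567.0 g; coconut milk: 2.2 cup; olive oil: 583.3 g; diced celery: 2.5 cup; diced bacon: 189.0 g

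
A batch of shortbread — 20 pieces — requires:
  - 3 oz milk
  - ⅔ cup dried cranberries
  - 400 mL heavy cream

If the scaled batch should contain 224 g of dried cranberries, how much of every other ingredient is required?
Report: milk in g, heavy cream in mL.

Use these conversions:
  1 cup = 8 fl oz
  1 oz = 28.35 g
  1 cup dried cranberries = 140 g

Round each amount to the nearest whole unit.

The original recipe has 280/3 g of dried cranberries, so the scaling factor is 224 ÷ 280/3 = 12/5 = 2.4.
milk: 3 oz × 12/5 × 28.35 g/oz ≈ 204 g
heavy cream: 400 mL × 12/5 = 960 mL

milk: 204 g; heavy cream: 960 mL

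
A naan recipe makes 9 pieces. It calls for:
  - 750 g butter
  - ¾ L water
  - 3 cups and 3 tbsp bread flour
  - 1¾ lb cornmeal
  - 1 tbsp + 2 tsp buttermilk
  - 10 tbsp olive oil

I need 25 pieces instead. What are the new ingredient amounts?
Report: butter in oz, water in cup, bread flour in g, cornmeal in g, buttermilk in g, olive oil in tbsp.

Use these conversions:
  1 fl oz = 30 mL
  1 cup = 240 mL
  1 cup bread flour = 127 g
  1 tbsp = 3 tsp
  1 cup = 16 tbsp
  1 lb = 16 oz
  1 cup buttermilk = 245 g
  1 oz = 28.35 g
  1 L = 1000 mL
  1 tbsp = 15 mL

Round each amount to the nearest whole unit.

Scaling factor: 25/9.
butter: 750 g × 25/9 ÷ 28.35 g/oz ≈ 73 oz
water: 0.75 L × 25/9 × 1000 mL/L ÷ 240 mL/cup ≈ 9 cup
bread flour: (3 cup + 3 tbsp = 3.1875 cup) × 25/9 × 127 g/cup ≈ 1124 g
cornmeal: 1.75 lb × 25/9 × 16 oz/lb × 28.35 g/oz = 2205 g
buttermilk: (1 tbsp + 2 tsp = 5/3 tbsp) × 25/9 ÷ 16 tbsp/cup × 245 g/cup ≈ 71 g
olive oil: 10 tbsp × 25/9 ≈ 28 tbsp

butter: 73 oz; water: 9 cup; bread flour: 1124 g; cornmeal: 2205 g; buttermilk: 71 g; olive oil: 28 tbsp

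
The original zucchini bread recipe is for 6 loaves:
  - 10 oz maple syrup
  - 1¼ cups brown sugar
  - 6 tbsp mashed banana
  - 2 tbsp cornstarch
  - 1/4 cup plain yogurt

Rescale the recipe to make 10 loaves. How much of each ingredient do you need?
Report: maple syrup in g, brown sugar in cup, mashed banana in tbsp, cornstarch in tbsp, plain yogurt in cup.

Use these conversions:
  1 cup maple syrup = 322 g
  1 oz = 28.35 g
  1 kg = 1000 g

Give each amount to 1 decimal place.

maple syrup: 472.5 g; brown sugar: 2.1 cup; mashed banana: 10.0 tbsp; cornstarch: 3.3 tbsp; plain yogurt: 0.4 cup

Scaling factor: 10/6 = 5/3.
maple syrup: 10 oz × 5/3 × 28.35 g/oz = 472.5 g
brown sugar: 1.25 cup × 5/3 ≈ 2.1 cup
mashed banana: 6 tbsp × 5/3 = 10.0 tbsp
cornstarch: 2 tbsp × 5/3 ≈ 3.3 tbsp
plain yogurt: 0.25 cup × 5/3 ≈ 0.4 cup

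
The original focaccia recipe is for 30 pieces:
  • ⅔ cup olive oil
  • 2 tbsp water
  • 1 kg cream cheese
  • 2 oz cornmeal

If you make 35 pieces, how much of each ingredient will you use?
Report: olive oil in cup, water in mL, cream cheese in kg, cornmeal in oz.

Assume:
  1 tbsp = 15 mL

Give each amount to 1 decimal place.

olive oil: 0.8 cup; water: 35.0 mL; cream cheese: 1.2 kg; cornmeal: 2.3 oz

Scaling factor: 35/30 = 7/6.
olive oil: 2/3 cup × 7/6 ≈ 0.8 cup
water: 2 tbsp × 7/6 × 15 mL/tbsp = 35.0 mL
cream cheese: 1 kg × 7/6 ≈ 1.2 kg
cornmeal: 2 oz × 7/6 ≈ 2.3 oz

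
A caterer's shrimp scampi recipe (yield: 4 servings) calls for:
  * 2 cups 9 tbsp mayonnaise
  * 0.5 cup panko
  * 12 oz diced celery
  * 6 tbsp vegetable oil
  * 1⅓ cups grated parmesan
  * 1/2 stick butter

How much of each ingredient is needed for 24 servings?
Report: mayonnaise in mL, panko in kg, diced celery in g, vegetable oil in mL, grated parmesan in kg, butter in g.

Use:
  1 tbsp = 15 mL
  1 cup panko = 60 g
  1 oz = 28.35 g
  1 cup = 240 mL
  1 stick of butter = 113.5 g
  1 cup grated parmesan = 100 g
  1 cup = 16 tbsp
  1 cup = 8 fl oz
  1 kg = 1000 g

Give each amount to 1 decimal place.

mayonnaise: 3690.0 mL; panko: 0.2 kg; diced celery: 2041.2 g; vegetable oil: 540.0 mL; grated parmesan: 0.8 kg; butter: 340.5 g

Scaling factor: 24/4 = 6.
mayonnaise: (2 cup + 9 tbsp = 2.5625 cup) × 6 × 240 mL/cup = 3690.0 mL
panko: 0.5 cup × 6 × 60 g/cup ÷ 1000 g/kg ≈ 0.2 kg
diced celery: 12 oz × 6 × 28.35 g/oz = 2041.2 g
vegetable oil: 6 tbsp × 6 × 15 mL/tbsp = 540.0 mL
grated parmesan: 4/3 cup × 6 × 100 g/cup ÷ 1000 g/kg = 0.8 kg
butter: 0.5 stick × 6 × 113.5 g/stick = 340.5 g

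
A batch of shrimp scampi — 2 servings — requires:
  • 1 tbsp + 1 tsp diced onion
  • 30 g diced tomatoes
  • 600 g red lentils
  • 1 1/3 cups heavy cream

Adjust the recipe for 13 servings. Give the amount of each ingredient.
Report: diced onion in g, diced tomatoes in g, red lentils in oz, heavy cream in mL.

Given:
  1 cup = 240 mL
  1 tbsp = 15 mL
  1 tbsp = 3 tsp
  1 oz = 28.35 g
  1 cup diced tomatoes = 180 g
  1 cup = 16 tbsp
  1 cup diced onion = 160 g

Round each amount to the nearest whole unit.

diced onion: 87 g; diced tomatoes: 195 g; red lentils: 138 oz; heavy cream: 2080 mL

Scaling factor: 13/2 = 6.5.
diced onion: (1 tbsp + 1 tsp = 4/3 tbsp) × 13/2 ÷ 16 tbsp/cup × 160 g/cup ≈ 87 g
diced tomatoes: 30 g × 13/2 = 195 g
red lentils: 600 g × 13/2 ÷ 28.35 g/oz ≈ 138 oz
heavy cream: 4/3 cup × 13/2 × 240 mL/cup = 2080 mL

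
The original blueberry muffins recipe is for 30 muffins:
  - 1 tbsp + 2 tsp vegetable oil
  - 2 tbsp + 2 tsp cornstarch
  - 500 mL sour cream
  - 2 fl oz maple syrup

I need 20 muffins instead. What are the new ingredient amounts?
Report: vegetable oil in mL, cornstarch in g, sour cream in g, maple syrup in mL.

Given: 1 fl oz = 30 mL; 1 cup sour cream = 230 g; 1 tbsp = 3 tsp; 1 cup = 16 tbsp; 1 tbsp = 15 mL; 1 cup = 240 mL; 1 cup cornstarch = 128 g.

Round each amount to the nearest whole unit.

Scaling factor: 20/30 = 2/3.
vegetable oil: (1 tbsp + 2 tsp = 5/3 tbsp) × 2/3 × 15 mL/tbsp ≈ 17 mL
cornstarch: (2 tbsp + 2 tsp = 8/3 tbsp) × 2/3 ÷ 16 tbsp/cup × 128 g/cup ≈ 14 g
sour cream: 500 mL × 2/3 ÷ 240 mL/cup × 230 g/cup ≈ 319 g
maple syrup: 2 fl oz × 2/3 × 30 mL/fl oz = 40 mL

vegetable oil: 17 mL; cornstarch: 14 g; sour cream: 319 g; maple syrup: 40 mL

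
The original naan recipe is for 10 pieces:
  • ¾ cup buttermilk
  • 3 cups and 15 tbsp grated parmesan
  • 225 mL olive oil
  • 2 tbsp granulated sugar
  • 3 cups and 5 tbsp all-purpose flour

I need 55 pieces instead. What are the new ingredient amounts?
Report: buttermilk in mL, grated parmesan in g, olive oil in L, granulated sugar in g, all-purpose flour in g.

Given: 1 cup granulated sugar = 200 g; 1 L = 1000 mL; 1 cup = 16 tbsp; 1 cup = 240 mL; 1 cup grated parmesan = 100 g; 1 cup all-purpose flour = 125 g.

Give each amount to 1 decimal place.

Scaling factor: 55/10 = 11/2 = 5.5.
buttermilk: 0.75 cup × 11/2 × 240 mL/cup = 990.0 mL
grated parmesan: (3 cup + 15 tbsp = 3.9375 cup) × 11/2 × 100 g/cup ≈ 2165.6 g
olive oil: 225 mL × 11/2 ÷ 1000 mL/L ≈ 1.2 L
granulated sugar: 2 tbsp × 11/2 ÷ 16 tbsp/cup × 200 g/cup = 137.5 g
all-purpose flour: (3 cup + 5 tbsp = 3.3125 cup) × 11/2 × 125 g/cup ≈ 2277.3 g

buttermilk: 990.0 mL; grated parmesan: 2165.6 g; olive oil: 1.2 L; granulated sugar: 137.5 g; all-purpose flour: 2277.3 g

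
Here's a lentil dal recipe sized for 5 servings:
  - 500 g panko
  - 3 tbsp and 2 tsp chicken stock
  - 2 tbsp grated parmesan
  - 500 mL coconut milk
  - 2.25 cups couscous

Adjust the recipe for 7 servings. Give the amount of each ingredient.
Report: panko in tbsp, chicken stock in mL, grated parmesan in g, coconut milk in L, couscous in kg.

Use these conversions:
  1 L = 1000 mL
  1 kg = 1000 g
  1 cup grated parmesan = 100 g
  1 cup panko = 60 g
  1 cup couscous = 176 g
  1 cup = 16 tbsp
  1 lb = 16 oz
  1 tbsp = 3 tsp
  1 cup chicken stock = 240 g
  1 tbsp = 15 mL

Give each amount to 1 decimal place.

panko: 186.7 tbsp; chicken stock: 77.0 mL; grated parmesan: 17.5 g; coconut milk: 0.7 L; couscous: 0.6 kg

Scaling factor: 7/5 = 1.4.
panko: 500 g × 7/5 ÷ 60 g/cup × 16 tbsp/cup ≈ 186.7 tbsp
chicken stock: (3 tbsp + 2 tsp = 11/3 tbsp) × 7/5 × 15 mL/tbsp = 77.0 mL
grated parmesan: 2 tbsp × 7/5 ÷ 16 tbsp/cup × 100 g/cup = 17.5 g
coconut milk: 500 mL × 7/5 ÷ 1000 mL/L = 0.7 L
couscous: 2.25 cup × 7/5 × 176 g/cup ÷ 1000 g/kg ≈ 0.6 kg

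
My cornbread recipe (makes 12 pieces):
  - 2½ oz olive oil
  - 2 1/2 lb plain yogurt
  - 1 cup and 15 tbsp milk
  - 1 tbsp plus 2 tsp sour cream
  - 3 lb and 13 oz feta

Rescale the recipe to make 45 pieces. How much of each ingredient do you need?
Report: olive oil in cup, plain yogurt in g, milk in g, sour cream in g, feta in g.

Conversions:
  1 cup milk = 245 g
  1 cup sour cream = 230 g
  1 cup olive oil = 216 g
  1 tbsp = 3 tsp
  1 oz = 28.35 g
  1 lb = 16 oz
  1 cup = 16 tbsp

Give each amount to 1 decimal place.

Scaling factor: 45/12 = 15/4 = 3.75.
olive oil: 2.5 oz × 15/4 × 28.35 g/oz ÷ 216 g/cup ≈ 1.2 cup
plain yogurt: 2.5 lb × 15/4 × 16 oz/lb × 28.35 g/oz = 4252.5 g
milk: (1 cup + 15 tbsp = 1.9375 cup) × 15/4 × 245 g/cup ≈ 1780.1 g
sour cream: (1 tbsp + 2 tsp = 5/3 tbsp) × 15/4 ÷ 16 tbsp/cup × 230 g/cup ≈ 89.8 g
feta: (3 lb + 13 oz = 3.8125 lb) × 15/4 × 16 oz/lb × 28.35 g/oz ≈ 6485.1 g

olive oil: 1.2 cup; plain yogurt: 4252.5 g; milk: 1780.1 g; sour cream: 89.8 g; feta: 6485.1 g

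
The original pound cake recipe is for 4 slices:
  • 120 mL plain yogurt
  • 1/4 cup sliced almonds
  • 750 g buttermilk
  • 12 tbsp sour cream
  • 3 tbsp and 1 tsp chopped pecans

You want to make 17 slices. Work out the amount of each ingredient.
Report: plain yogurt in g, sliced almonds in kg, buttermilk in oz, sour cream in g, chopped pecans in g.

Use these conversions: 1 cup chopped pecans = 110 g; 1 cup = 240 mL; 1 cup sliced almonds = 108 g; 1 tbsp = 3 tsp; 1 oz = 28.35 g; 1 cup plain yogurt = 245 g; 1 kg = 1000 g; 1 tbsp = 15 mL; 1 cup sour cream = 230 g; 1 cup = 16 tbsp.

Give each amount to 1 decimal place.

Scaling factor: 17/4 = 4.25.
plain yogurt: 120 mL × 17/4 ÷ 240 mL/cup × 245 g/cup ≈ 520.6 g
sliced almonds: 0.25 cup × 17/4 × 108 g/cup ÷ 1000 g/kg ≈ 0.1 kg
buttermilk: 750 g × 17/4 ÷ 28.35 g/oz ≈ 112.4 oz
sour cream: 12 tbsp × 17/4 ÷ 16 tbsp/cup × 230 g/cup ≈ 733.1 g
chopped pecans: (3 tbsp + 1 tsp = 10/3 tbsp) × 17/4 ÷ 16 tbsp/cup × 110 g/cup ≈ 97.4 g

plain yogurt: 520.6 g; sliced almonds: 0.1 kg; buttermilk: 112.4 oz; sour cream: 733.1 g; chopped pecans: 97.4 g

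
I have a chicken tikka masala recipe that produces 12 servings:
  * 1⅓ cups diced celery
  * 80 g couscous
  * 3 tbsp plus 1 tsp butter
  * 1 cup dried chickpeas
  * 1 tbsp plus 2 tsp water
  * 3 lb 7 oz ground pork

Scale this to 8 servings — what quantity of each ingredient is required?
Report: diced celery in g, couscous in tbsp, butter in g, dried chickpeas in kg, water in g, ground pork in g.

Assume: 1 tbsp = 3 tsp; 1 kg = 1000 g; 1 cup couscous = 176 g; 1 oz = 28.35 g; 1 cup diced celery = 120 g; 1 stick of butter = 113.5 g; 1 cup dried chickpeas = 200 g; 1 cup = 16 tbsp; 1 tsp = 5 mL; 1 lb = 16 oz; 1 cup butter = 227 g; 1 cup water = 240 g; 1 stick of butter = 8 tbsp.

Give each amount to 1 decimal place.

diced celery: 106.7 g; couscous: 4.8 tbsp; butter: 31.5 g; dried chickpeas: 0.1 kg; water: 16.7 g; ground pork: 1039.5 g

Scaling factor: 8/12 = 2/3.
diced celery: 4/3 cup × 2/3 × 120 g/cup ≈ 106.7 g
couscous: 80 g × 2/3 ÷ 176 g/cup × 16 tbsp/cup ≈ 4.8 tbsp
butter: (3 tbsp + 1 tsp = 10/3 tbsp) × 2/3 ÷ 8 tbsp/stick × 113.5 g/stick ≈ 31.5 g
dried chickpeas: 1 cup × 2/3 × 200 g/cup ÷ 1000 g/kg ≈ 0.1 kg
water: (1 tbsp + 2 tsp = 5/3 tbsp) × 2/3 ÷ 16 tbsp/cup × 240 g/cup ≈ 16.7 g
ground pork: (3 lb + 7 oz = 3.4375 lb) × 2/3 × 16 oz/lb × 28.35 g/oz = 1039.5 g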